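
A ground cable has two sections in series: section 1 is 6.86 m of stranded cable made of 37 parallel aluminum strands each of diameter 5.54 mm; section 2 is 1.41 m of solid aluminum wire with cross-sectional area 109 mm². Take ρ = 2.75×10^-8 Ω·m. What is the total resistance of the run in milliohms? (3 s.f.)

0.567 mΩ

Section 1: A_strand = π(2.7700e-03)² = 2.411e-05 m²; R₁ = ρL/(N·A_s) = (2.75×10^-8)(6.86)/(37×2.411e-05) = 2.115×10^-4 Ω
Section 2: A = 109 mm² = 1.090e-04 m²
R₂ = (2.75×10^-8)(1.41)/(1.090e-04) = 3.557×10^-4 Ω
R = R₁ + R₂ = 0.567 mΩ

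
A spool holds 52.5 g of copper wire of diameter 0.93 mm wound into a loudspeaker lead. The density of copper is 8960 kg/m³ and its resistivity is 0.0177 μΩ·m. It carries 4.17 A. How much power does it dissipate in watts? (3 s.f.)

ρ = 0.0177 μΩ·m = 1.77×10^-8 Ω·m
A = π(d/2)² = π(4.6500e-04 m)² = 6.7929e-07 m²
L = m/(density·A) = 0.0525/(8960×6.7929e-07) = 8.626 m
R = ρL/A = (1.77×10^-8)(8.626)/(6.7929e-07) = 0.2248 Ω
P = I²R = (4.17)² × 0.2248 = 3.91 W

3.91 W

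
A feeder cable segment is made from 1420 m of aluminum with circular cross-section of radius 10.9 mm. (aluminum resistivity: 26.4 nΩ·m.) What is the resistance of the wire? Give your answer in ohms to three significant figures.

ρ = 26.4 nΩ·m = 2.64×10^-8 Ω·m
A = πr² = π(1.0900e-02 m)² = 3.733e-04 m²
R = ρL/A = (2.64×10^-8)(1420 m)/(3.733e-04 m²) = 0.100 Ω

0.100 Ω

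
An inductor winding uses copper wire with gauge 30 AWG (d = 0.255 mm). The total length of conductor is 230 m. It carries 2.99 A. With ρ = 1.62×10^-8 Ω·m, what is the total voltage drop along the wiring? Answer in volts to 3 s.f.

218 V

A = π(0.255/2 mm)² = π(1.2750e-04 m)² = 5.107e-08 m²
R = ρL/A = (1.62×10^-8)(230)/(5.107e-08) = 72.96 Ω
V = IR = 2.99 × 72.96 = 218 V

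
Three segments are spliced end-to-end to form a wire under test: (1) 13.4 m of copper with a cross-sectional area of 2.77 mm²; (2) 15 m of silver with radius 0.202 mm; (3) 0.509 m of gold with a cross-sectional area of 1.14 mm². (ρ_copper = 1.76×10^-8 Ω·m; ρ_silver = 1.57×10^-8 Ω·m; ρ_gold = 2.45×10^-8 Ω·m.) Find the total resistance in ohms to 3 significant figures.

1.93 Ω

Seg 1: A = 2.77 mm² = 2.770e-06 m²
R_1 = (1.76×10^-8)(13.4)/(2.770e-06) = 0.08514 Ω
Seg 2: A = πr² = π(2.0200e-04 m)² = 1.282e-07 m²
R_2 = (1.57×10^-8)(15)/(1.282e-07) = 1.837 Ω
Seg 3: A = 1.14 mm² = 1.140e-06 m²
R_3 = (2.45×10^-8)(0.509)/(1.140e-06) = 0.01094 Ω
R_total = R_1 + R_2 + R_3 = 1.93 Ω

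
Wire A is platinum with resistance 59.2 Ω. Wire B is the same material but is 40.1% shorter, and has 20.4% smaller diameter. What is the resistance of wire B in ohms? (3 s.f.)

56.0 Ω

R ∝ L/d², so R_B/R_A = (1 − 40.1/100) × (1 − 20.4/100)⁻²
= 0.599 × 1.578 = 0.9454
R_B = 0.9454 × 59.2 = 56.0 Ω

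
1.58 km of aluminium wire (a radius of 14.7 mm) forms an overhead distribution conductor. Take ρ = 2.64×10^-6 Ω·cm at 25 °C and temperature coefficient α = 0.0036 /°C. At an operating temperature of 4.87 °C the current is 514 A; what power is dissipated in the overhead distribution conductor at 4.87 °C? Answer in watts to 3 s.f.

15100 W

ρ = 2.64×10^-6 Ω·cm = 2.64×10^-8 Ω·m
A = πr² = π(1.4700e-02 m)² = 6.789e-04 m²
R₍25₎ = ρL/A = (2.64×10^-8)(1580)/(6.789e-04) = 0.06144 Ω
R₍4.87₎ = R₍25₎(1 + αΔT) = 0.06144 × (1 + 0.0036×-20.1) = 0.05699 Ω
P = I²R = (514)² × 0.05699 = 15100 W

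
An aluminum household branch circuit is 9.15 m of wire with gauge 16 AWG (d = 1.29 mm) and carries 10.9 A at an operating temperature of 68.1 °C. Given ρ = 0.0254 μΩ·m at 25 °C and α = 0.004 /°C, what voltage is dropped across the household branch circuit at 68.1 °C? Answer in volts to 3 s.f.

ρ = 0.0254 μΩ·m = 2.54×10^-8 Ω·m
A = π(1.29/2 mm)² = π(6.4500e-04 m)² = 1.307e-06 m²
R₍25₎ = ρL/A = (2.54×10^-8)(9.15)/(1.307e-06) = 0.1778 Ω
R₍68.1₎ = R₍25₎(1 + αΔT) = 0.1778 × (1 + 0.004×43.1) = 0.2085 Ω
V = IR = 10.9 × 0.2085 = 2.27 V

2.27 V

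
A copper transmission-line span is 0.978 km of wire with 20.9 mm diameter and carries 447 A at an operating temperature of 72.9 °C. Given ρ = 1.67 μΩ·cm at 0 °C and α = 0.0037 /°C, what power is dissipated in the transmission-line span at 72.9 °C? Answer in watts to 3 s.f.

12100 W

ρ = 1.67 μΩ·cm = 1.67×10^-8 Ω·m
A = π(d/2)² = π(1.0450e-02 m)² = 3.431e-04 m²
R₍0₎ = ρL/A = (1.67×10^-8)(978)/(3.431e-04) = 0.04761 Ω
R₍72.9₎ = R₍0₎(1 + αΔT) = 0.04761 × (1 + 0.0037×72.9) = 0.06045 Ω
P = I²R = (447)² × 0.06045 = 12100 W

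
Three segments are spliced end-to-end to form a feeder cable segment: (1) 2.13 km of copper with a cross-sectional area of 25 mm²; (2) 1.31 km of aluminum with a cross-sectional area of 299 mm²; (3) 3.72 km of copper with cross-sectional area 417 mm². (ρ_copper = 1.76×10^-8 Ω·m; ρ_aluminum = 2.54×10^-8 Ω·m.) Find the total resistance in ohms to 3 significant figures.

Seg 1: A = 25 mm² = 2.500e-05 m²
R_1 = (1.76×10^-8)(2130)/(2.500e-05) = 1.5 Ω
Seg 2: A = 299 mm² = 2.990e-04 m²
R_2 = (2.54×10^-8)(1310)/(2.990e-04) = 0.1113 Ω
Seg 3: A = 417 mm² = 4.170e-04 m²
R_3 = (1.76×10^-8)(3720)/(4.170e-04) = 0.157 Ω
R_total = R_1 + R_2 + R_3 = 1.77 Ω

1.77 Ω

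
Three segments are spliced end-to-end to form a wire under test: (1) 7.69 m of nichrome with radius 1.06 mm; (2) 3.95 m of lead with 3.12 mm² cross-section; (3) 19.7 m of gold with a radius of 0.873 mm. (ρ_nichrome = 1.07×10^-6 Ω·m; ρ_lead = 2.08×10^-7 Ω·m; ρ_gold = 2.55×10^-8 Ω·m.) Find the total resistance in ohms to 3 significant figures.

Seg 1: A = πr² = π(1.0600e-03 m)² = 3.530e-06 m²
R_1 = (1.07×10^-6)(7.69)/(3.530e-06) = 2.331 Ω
Seg 2: A = 3.12 mm² = 3.120e-06 m²
R_2 = (2.08×10^-7)(3.95)/(3.120e-06) = 0.2633 Ω
Seg 3: A = πr² = π(8.7300e-04 m)² = 2.394e-06 m²
R_3 = (2.55×10^-8)(19.7)/(2.394e-06) = 0.2098 Ω
R_total = R_1 + R_2 + R_3 = 2.80 Ω

2.80 Ω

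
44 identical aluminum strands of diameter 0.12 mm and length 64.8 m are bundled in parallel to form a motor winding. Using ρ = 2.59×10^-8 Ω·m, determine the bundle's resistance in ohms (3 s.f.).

3.37 Ω

A_strand = π(6.0000e-05 m)² = 1.131e-08 m²
R_strand = ρL/A = (2.59×10^-8)(64.8)/(1.131e-08) = 148.4 Ω
R_total = R_strand/N = 148.4/44 = 3.37 Ω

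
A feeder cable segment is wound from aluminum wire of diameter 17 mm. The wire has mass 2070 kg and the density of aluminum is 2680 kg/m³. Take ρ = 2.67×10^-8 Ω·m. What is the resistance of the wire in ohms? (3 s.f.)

A = π(d/2)² = π(8.5000e-03 m)² = 2.2698e-04 m²
L = m/(density·A) = 2070/(2680×2.2698e-04) = 3403 m
R = ρL/A = (2.67×10^-8)(3403)/(2.2698e-04) = 0.400 Ω

0.400 Ω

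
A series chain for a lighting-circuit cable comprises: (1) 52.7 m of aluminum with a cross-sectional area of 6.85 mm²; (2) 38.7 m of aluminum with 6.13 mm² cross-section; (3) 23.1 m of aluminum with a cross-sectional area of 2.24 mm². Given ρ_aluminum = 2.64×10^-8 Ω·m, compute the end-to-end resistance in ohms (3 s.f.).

0.642 Ω

Seg 1: A = 6.85 mm² = 6.850e-06 m²
R_1 = (2.64×10^-8)(52.7)/(6.850e-06) = 0.2031 Ω
Seg 2: A = 6.13 mm² = 6.130e-06 m²
R_2 = (2.64×10^-8)(38.7)/(6.130e-06) = 0.1667 Ω
Seg 3: A = 2.24 mm² = 2.240e-06 m²
R_3 = (2.64×10^-8)(23.1)/(2.240e-06) = 0.2723 Ω
R_total = R_1 + R_2 + R_3 = 0.642 Ω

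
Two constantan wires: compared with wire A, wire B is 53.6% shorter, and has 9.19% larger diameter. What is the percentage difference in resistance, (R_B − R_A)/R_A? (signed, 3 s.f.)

-61.1%

R ∝ L/d², so R_B/R_A = (1 − 53.6/100) × (1 + 9.19/100)⁻²
= 0.464 × 0.8387 = 0.3892
(R_B − R_A)/R_A = 0.3892 − 1 = -61.1%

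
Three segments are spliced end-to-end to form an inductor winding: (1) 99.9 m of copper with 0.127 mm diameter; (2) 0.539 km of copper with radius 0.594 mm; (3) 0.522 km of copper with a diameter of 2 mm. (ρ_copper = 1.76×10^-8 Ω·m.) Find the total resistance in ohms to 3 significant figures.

150 Ω

Seg 1: A = π(d/2)² = π(6.3500e-05 m)² = 1.267e-08 m²
R_1 = (1.76×10^-8)(99.9)/(1.267e-08) = 138.8 Ω
Seg 2: A = πr² = π(5.9400e-04 m)² = 1.108e-06 m²
R_2 = (1.76×10^-8)(539)/(1.108e-06) = 8.558 Ω
Seg 3: A = π(d/2)² = π(1.0000e-03 m)² = 3.142e-06 m²
R_3 = (1.76×10^-8)(522)/(3.142e-06) = 2.924 Ω
R_total = R_1 + R_2 + R_3 = 150 Ω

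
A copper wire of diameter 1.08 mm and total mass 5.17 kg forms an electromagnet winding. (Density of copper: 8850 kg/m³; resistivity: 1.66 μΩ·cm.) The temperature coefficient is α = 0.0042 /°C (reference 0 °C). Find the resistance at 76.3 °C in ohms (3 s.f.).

ρ = 1.66 μΩ·cm = 1.66×10^-8 Ω·m
A = π(d/2)² = π(5.4000e-04 m)² = 9.1609e-07 m²
L = m/(density·A) = 5.17/(8850×9.1609e-07) = 637.7 m
R = ρL/A = (1.66×10^-8)(637.7)/(9.1609e-07) = 11.56 Ω
R(76.3 °C) = 11.56 × (1 + 0.0042×76.3) = 15.3 Ω

15.3 Ω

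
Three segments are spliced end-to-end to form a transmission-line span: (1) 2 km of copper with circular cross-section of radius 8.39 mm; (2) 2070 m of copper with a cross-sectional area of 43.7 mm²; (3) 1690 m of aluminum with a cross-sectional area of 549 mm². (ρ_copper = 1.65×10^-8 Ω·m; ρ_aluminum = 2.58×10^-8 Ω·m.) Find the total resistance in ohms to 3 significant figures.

Seg 1: A = πr² = π(8.3900e-03 m)² = 2.211e-04 m²
R_1 = (1.65×10^-8)(2000)/(2.211e-04) = 0.1492 Ω
Seg 2: A = 43.7 mm² = 4.370e-05 m²
R_2 = (1.65×10^-8)(2070)/(4.370e-05) = 0.7816 Ω
Seg 3: A = 549 mm² = 5.490e-04 m²
R_3 = (2.58×10^-8)(1690)/(5.490e-04) = 0.07942 Ω
R_total = R_1 + R_2 + R_3 = 1.01 Ω

1.01 Ω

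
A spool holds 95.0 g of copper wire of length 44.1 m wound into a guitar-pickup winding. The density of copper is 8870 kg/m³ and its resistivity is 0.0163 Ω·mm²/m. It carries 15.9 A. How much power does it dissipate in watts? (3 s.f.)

ρ = 0.0163 Ω·mm²/m = 1.63×10^-8 Ω·m
A = m/(density·L) = 0.095/(8870×44.1) = 2.4286e-07 m²
R = ρL/A = (1.63×10^-8)(44.1)/(2.4286e-07) = 2.96 Ω
P = I²R = (15.9)² × 2.96 = 748 W

748 W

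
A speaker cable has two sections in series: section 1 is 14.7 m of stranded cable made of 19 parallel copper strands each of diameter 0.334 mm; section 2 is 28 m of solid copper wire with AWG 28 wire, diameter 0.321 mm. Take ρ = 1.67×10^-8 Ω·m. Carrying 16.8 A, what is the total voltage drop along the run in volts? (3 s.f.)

Section 1: A_strand = π(1.6700e-04)² = 8.762e-08 m²; R₁ = ρL/(N·A_s) = (1.67×10^-8)(14.7)/(19×8.762e-08) = 0.1475 Ω
Section 2: A = π(0.321/2 mm)² = π(1.6050e-04 m)² = 8.093e-08 m²
R₂ = (1.67×10^-8)(28)/(8.093e-08) = 5.778 Ω
R = R₁ + R₂ = 5.925 Ω
V = IR = 16.8 × 5.925 = 99.5 V

99.5 V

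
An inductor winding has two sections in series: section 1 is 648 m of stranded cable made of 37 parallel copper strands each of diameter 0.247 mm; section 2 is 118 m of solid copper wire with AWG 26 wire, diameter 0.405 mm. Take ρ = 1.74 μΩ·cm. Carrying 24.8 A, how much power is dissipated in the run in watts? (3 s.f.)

ρ = 1.74 μΩ·cm = 1.74×10^-8 Ω·m
Section 1: A_strand = π(1.2350e-04)² = 4.792e-08 m²; R₁ = ρL/(N·A_s) = (1.74×10^-8)(648)/(37×4.792e-08) = 6.36 Ω
Section 2: A = π(0.405/2 mm)² = π(2.0250e-04 m)² = 1.288e-07 m²
R₂ = (1.74×10^-8)(118)/(1.288e-07) = 15.94 Ω
R = R₁ + R₂ = 22.3 Ω
P = I²R = (24.8)² × 22.3 = 13700 W

13700 W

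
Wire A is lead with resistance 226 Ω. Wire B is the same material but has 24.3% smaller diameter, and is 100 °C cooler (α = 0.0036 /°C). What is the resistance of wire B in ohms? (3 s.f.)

R ∝ ρL/d² with ρ ∝ (1+αΔT), so R_B/R_A = (1 − 24.3/100)⁻² × (1 − 0.0036×100)
= 1.745 × 0.64 = 1.117
R_B = 1.117 × 226 = 252 Ω

252 Ω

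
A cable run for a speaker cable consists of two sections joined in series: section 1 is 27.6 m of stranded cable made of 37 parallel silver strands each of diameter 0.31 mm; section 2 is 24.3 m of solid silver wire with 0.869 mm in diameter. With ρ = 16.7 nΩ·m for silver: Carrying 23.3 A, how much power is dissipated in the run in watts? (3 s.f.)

ρ = 16.7 nΩ·m = 1.67×10^-8 Ω·m
Section 1: A_strand = π(1.5500e-04)² = 7.548e-08 m²; R₁ = ρL/(N·A_s) = (1.67×10^-8)(27.6)/(37×7.548e-08) = 0.165 Ω
Section 2: A = π(d/2)² = π(4.3450e-04 m)² = 5.931e-07 m²
R₂ = (1.67×10^-8)(24.3)/(5.931e-07) = 0.6842 Ω
R = R₁ + R₂ = 0.8493 Ω
P = I²R = (23.3)² × 0.8493 = 461 W

461 W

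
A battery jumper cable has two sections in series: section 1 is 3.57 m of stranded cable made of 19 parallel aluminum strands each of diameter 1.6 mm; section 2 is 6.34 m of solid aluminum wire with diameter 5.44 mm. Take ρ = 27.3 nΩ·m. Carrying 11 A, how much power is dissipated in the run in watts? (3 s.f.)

ρ = 27.3 nΩ·m = 2.73×10^-8 Ω·m
Section 1: A_strand = π(8.0000e-04)² = 2.011e-06 m²; R₁ = ρL/(N·A_s) = (2.73×10^-8)(3.57)/(19×2.011e-06) = 0.002551 Ω
Section 2: A = π(d/2)² = π(2.7200e-03 m)² = 2.324e-05 m²
R₂ = (2.73×10^-8)(6.34)/(2.324e-05) = 0.007447 Ω
R = R₁ + R₂ = 0.009998 Ω
P = I²R = (11)² × 0.009998 = 1.21 W

1.21 W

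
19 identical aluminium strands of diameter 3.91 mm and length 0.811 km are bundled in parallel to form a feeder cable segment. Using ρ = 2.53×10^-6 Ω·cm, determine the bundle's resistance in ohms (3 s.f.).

0.0899 Ω

ρ = 2.53×10^-6 Ω·cm = 2.53×10^-8 Ω·m
A_strand = π(1.9550e-03 m)² = 1.201e-05 m²
R_strand = ρL/A = (2.53×10^-8)(811)/(1.201e-05) = 1.709 Ω
R_total = R_strand/N = 1.709/19 = 0.0899 Ω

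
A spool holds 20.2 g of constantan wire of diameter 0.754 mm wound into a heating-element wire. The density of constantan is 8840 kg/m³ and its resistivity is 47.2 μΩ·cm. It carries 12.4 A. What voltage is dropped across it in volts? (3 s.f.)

67.1 V

ρ = 47.2 μΩ·cm = 4.72×10^-7 Ω·m
A = π(d/2)² = π(3.7700e-04 m)² = 4.4651e-07 m²
L = m/(density·A) = 0.0202/(8840×4.4651e-07) = 5.118 m
R = ρL/A = (4.72×10^-7)(5.118)/(4.4651e-07) = 5.41 Ω
V = IR = 12.4 × 5.41 = 67.1 V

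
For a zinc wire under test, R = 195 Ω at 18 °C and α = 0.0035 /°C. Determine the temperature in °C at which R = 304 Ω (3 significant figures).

R = R₀(1 + α(T − T₀)) ⇒ T = T₀ + (R/R₀ − 1)/α
T = 18 + (304/195 − 1)/0.0035 = 18 + (0.559)/0.0035 = 178 °C

178 °C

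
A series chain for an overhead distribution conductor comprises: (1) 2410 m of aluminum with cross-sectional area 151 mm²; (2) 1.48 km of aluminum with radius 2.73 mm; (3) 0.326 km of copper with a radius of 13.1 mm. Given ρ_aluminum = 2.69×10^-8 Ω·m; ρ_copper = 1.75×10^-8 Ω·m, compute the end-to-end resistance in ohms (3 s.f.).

Seg 1: A = 151 mm² = 1.510e-04 m²
R_1 = (2.69×10^-8)(2410)/(1.510e-04) = 0.4293 Ω
Seg 2: A = πr² = π(2.7300e-03 m)² = 2.341e-05 m²
R_2 = (2.69×10^-8)(1480)/(2.341e-05) = 1.7 Ω
Seg 3: A = πr² = π(1.3100e-02 m)² = 5.391e-04 m²
R_3 = (1.75×10^-8)(326)/(5.391e-04) = 0.01058 Ω
R_total = R_1 + R_2 + R_3 = 2.14 Ω

2.14 Ω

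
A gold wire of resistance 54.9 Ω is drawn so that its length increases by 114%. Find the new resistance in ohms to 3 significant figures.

251 Ω

k = 1 + 114/100 = 2.14; volume constant ⇒ A' = A/k, so R' = k²R.
R' = 4.58 × 54.9 = 251 Ω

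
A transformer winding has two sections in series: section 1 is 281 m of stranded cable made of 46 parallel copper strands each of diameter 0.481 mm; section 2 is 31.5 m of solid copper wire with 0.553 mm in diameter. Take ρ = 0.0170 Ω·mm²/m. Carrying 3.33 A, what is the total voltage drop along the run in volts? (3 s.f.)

ρ = 0.0170 Ω·mm²/m = 1.70×10^-8 Ω·m
Section 1: A_strand = π(2.4050e-04)² = 1.817e-07 m²; R₁ = ρL/(N·A_s) = (1.70×10^-8)(281)/(46×1.817e-07) = 0.5715 Ω
Section 2: A = π(d/2)² = π(2.7650e-04 m)² = 2.402e-07 m²
R₂ = (1.70×10^-8)(31.5)/(2.402e-07) = 2.23 Ω
R = R₁ + R₂ = 2.801 Ω
V = IR = 3.33 × 2.801 = 9.33 V

9.33 V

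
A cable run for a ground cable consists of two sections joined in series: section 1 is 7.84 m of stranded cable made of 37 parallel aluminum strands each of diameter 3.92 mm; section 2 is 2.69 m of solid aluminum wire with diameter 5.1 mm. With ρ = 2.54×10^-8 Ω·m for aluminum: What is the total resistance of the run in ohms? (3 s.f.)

0.00379 Ω

Section 1: A_strand = π(1.9600e-03)² = 1.207e-05 m²; R₁ = ρL/(N·A_s) = (2.54×10^-8)(7.84)/(37×1.207e-05) = 4.459×10^-4 Ω
Section 2: A = π(d/2)² = π(2.5500e-03 m)² = 2.043e-05 m²
R₂ = (2.54×10^-8)(2.69)/(2.043e-05) = 0.003345 Ω
R = R₁ + R₂ = 0.00379 Ω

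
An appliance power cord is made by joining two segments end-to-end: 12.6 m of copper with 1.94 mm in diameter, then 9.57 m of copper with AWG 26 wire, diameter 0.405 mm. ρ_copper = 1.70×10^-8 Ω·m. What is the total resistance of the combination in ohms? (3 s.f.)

1.34 Ω

Segment 1: A = π(d/2)² = π(9.7000e-04 m)² = 2.956e-06 m²
R₁ = ρL/A = (1.70×10^-8)(12.6)/(2.956e-06) = 0.07246 Ω
Segment 2: A = π(0.405/2 mm)² = π(2.0250e-04 m)² = 1.288e-07 m²
R₂ = (1.70×10^-8)(9.57)/(1.288e-07) = 1.263 Ω
R = R₁ + R₂ = 1.34 Ω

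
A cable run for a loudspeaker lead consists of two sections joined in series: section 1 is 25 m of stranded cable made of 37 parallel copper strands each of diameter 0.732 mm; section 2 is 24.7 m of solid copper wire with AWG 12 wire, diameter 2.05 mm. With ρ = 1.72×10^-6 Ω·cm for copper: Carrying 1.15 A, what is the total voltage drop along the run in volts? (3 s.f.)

0.180 V

ρ = 1.72×10^-6 Ω·cm = 1.72×10^-8 Ω·m
Section 1: A_strand = π(3.6600e-04)² = 4.208e-07 m²; R₁ = ρL/(N·A_s) = (1.72×10^-8)(25)/(37×4.208e-07) = 0.02762 Ω
Section 2: A = π(2.05/2 mm)² = π(1.0250e-03 m)² = 3.301e-06 m²
R₂ = (1.72×10^-8)(24.7)/(3.301e-06) = 0.1287 Ω
R = R₁ + R₂ = 0.1563 Ω
V = IR = 1.15 × 0.1563 = 0.180 V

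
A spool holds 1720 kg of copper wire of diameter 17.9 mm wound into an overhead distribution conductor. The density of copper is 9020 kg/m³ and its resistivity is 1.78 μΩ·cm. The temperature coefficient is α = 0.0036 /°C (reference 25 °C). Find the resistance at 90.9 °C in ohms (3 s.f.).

ρ = 1.78 μΩ·cm = 1.78×10^-8 Ω·m
A = π(d/2)² = π(8.9500e-03 m)² = 2.5165e-04 m²
L = m/(density·A) = 1720/(9020×2.5165e-04) = 757.8 m
R = ρL/A = (1.78×10^-8)(757.8)/(2.5165e-04) = 0.0536 Ω
R(90.9 °C) = 0.0536 × (1 + 0.0036×65.9) = 0.0663 Ω

0.0663 Ω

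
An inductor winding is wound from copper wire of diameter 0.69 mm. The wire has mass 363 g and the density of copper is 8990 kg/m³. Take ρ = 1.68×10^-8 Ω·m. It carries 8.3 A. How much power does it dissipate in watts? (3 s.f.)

A = π(d/2)² = π(3.4500e-04 m)² = 3.7393e-07 m²
L = m/(density·A) = 0.363/(8990×3.7393e-07) = 108 m
R = ρL/A = (1.68×10^-8)(108)/(3.7393e-07) = 4.852 Ω
P = I²R = (8.3)² × 4.852 = 334 W

334 W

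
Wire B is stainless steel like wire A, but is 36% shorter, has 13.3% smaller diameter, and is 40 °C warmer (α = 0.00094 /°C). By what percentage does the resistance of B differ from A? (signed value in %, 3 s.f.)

-11.7%

R ∝ ρL/d² with ρ ∝ (1+αΔT), so R_B/R_A = (1 − 36/100) × (1 − 13.3/100)⁻² × (1 + 0.00094×40)
= 0.64 × 1.33 × 1.038 = 0.8834
(R_B − R_A)/R_A = 0.8834 − 1 = -11.7%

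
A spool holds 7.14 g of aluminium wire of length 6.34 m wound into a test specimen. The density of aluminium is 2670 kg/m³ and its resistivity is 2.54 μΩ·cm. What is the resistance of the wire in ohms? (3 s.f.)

0.382 Ω

ρ = 2.54 μΩ·cm = 2.54×10^-8 Ω·m
A = m/(density·L) = 0.00714/(2670×6.34) = 4.2179e-07 m²
R = ρL/A = (2.54×10^-8)(6.34)/(4.2179e-07) = 0.382 Ω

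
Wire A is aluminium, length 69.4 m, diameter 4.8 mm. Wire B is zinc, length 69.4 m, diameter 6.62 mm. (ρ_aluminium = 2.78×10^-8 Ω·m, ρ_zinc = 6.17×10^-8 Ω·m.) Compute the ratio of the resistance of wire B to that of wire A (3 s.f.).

1.17

R ∝ ρL/d², so R_B/R_A = (ρ_B/ρ_A) × (d_A/d_B)²
= (6.17×10^-8/2.78×10^-8) × (4.8/6.62)² = 1.17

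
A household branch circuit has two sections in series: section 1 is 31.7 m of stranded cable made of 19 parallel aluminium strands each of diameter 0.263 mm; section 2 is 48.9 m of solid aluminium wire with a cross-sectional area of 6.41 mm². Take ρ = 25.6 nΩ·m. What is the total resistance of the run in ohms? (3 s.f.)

ρ = 25.6 nΩ·m = 2.56×10^-8 Ω·m
Section 1: A_strand = π(1.3150e-04)² = 5.433e-08 m²; R₁ = ρL/(N·A_s) = (2.56×10^-8)(31.7)/(19×5.433e-08) = 0.7862 Ω
Section 2: A = 6.41 mm² = 6.410e-06 m²
R₂ = (2.56×10^-8)(48.9)/(6.410e-06) = 0.1953 Ω
R = R₁ + R₂ = 0.982 Ω

0.982 Ω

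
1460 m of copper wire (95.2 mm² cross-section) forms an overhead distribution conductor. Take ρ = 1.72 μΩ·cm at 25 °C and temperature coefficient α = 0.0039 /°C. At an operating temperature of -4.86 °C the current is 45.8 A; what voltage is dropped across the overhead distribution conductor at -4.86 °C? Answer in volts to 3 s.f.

ρ = 1.72 μΩ·cm = 1.72×10^-8 Ω·m
A = 95.2 mm² = 9.520e-05 m²
R₍25₎ = ρL/A = (1.72×10^-8)(1460)/(9.520e-05) = 0.2638 Ω
R₍-4.86₎ = R₍25₎(1 + αΔT) = 0.2638 × (1 + 0.0039×-29.9) = 0.2331 Ω
V = IR = 45.8 × 0.2331 = 10.7 V

10.7 V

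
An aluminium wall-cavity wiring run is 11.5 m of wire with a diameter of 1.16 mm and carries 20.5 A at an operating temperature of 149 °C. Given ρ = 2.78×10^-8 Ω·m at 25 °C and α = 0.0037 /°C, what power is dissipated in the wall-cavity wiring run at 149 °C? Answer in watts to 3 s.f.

185 W

A = π(d/2)² = π(5.8000e-04 m)² = 1.057e-06 m²
R₍25₎ = ρL/A = (2.78×10^-8)(11.5)/(1.057e-06) = 0.3025 Ω
R₍149₎ = R₍25₎(1 + αΔT) = 0.3025 × (1 + 0.0037×124) = 0.4413 Ω
P = I²R = (20.5)² × 0.4413 = 185 W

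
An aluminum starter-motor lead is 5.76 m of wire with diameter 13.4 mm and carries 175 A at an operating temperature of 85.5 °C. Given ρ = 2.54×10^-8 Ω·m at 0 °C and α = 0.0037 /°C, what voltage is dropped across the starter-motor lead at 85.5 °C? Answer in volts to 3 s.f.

A = π(d/2)² = π(6.7000e-03 m)² = 1.410e-04 m²
R₍0₎ = ρL/A = (2.54×10^-8)(5.76)/(1.410e-04) = 0.001037 Ω
R₍85.5₎ = R₍0₎(1 + αΔT) = 0.001037 × (1 + 0.0037×85.5) = 0.001366 Ω
V = IR = 175 × 0.001366 = 0.239 V

0.239 V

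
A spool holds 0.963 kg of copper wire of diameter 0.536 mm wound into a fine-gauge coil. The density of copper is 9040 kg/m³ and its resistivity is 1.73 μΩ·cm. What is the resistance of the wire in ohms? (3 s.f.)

36.2 Ω

ρ = 1.73 μΩ·cm = 1.73×10^-8 Ω·m
A = π(d/2)² = π(2.6800e-04 m)² = 2.2564e-07 m²
L = m/(density·A) = 0.963/(9040×2.2564e-07) = 472.1 m
R = ρL/A = (1.73×10^-8)(472.1)/(2.2564e-07) = 36.2 Ω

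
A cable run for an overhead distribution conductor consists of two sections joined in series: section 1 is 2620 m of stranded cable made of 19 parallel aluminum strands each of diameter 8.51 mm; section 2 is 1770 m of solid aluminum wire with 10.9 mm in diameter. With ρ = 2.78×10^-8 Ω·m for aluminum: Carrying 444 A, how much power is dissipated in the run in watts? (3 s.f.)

Section 1: A_strand = π(4.2550e-03)² = 5.688e-05 m²; R₁ = ρL/(N·A_s) = (2.78×10^-8)(2620)/(19×5.688e-05) = 0.0674 Ω
Section 2: A = π(d/2)² = π(5.4500e-03 m)² = 9.331e-05 m²
R₂ = (2.78×10^-8)(1770)/(9.331e-05) = 0.5273 Ω
R = R₁ + R₂ = 0.5947 Ω
P = I²R = (444)² × 0.5947 = 1.17×10^5 W

1.17×10^5 W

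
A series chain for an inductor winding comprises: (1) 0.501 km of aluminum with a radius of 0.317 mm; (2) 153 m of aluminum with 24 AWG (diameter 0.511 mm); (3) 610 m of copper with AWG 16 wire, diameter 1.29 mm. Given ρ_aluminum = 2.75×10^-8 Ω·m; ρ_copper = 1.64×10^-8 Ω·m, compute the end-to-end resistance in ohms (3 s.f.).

Seg 1: A = πr² = π(3.1700e-04 m)² = 3.157e-07 m²
R_1 = (2.75×10^-8)(501)/(3.157e-07) = 43.64 Ω
Seg 2: A = π(0.511/2 mm)² = π(2.5550e-04 m)² = 2.051e-07 m²
R_2 = (2.75×10^-8)(153)/(2.051e-07) = 20.52 Ω
Seg 3: A = π(1.29/2 mm)² = π(6.4500e-04 m)² = 1.307e-06 m²
R_3 = (1.64×10^-8)(610)/(1.307e-06) = 7.654 Ω
R_total = R_1 + R_2 + R_3 = 71.8 Ω

71.8 Ω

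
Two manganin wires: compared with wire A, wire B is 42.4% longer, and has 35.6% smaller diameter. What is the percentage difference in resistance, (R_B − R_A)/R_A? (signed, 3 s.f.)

243%

R ∝ L/d², so R_B/R_A = (1 + 42.4/100) × (1 − 35.6/100)⁻²
= 1.424 × 2.411 = 3.433
(R_B − R_A)/R_A = 3.433 − 1 = 243%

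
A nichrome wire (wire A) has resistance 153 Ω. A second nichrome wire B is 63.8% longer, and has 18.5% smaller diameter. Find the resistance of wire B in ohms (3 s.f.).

R ∝ L/d², so R_B/R_A = (1 + 63.8/100) × (1 − 18.5/100)⁻²
= 1.638 × 1.506 = 2.466
R_B = 2.466 × 153 = 377 Ω

377 Ω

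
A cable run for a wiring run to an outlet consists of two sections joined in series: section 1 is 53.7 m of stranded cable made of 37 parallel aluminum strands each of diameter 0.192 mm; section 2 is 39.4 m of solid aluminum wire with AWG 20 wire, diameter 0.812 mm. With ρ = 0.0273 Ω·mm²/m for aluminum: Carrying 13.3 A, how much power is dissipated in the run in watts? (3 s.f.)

609 W

ρ = 0.0273 Ω·mm²/m = 2.73×10^-8 Ω·m
Section 1: A_strand = π(9.6000e-05)² = 2.895e-08 m²; R₁ = ρL/(N·A_s) = (2.73×10^-8)(53.7)/(37×2.895e-08) = 1.368 Ω
Section 2: A = π(0.812/2 mm)² = π(4.0600e-04 m)² = 5.178e-07 m²
R₂ = (2.73×10^-8)(39.4)/(5.178e-07) = 2.077 Ω
R = R₁ + R₂ = 3.446 Ω
P = I²R = (13.3)² × 3.446 = 609 W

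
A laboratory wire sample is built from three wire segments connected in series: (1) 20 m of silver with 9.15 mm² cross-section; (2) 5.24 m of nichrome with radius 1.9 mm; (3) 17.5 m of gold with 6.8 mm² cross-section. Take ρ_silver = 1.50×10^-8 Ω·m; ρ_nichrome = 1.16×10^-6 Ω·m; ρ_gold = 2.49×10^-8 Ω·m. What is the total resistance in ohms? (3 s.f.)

0.633 Ω

Seg 1: A = 9.15 mm² = 9.150e-06 m²
R_1 = (1.50×10^-8)(20)/(9.150e-06) = 0.03279 Ω
Seg 2: A = πr² = π(1.9000e-03 m)² = 1.134e-05 m²
R_2 = (1.16×10^-6)(5.24)/(1.134e-05) = 0.536 Ω
Seg 3: A = 6.8 mm² = 6.800e-06 m²
R_3 = (2.49×10^-8)(17.5)/(6.800e-06) = 0.06408 Ω
R_total = R_1 + R_2 + R_3 = 0.633 Ω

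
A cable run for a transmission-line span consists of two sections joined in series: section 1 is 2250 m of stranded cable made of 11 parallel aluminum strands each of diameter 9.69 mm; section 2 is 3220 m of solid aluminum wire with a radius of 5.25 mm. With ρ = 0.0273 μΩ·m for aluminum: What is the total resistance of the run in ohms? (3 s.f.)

1.09 Ω

ρ = 0.0273 μΩ·m = 2.73×10^-8 Ω·m
Section 1: A_strand = π(4.8450e-03)² = 7.375e-05 m²; R₁ = ρL/(N·A_s) = (2.73×10^-8)(2250)/(11×7.375e-05) = 0.07572 Ω
Section 2: A = πr² = π(5.2500e-03 m)² = 8.659e-05 m²
R₂ = (2.73×10^-8)(3220)/(8.659e-05) = 1.015 Ω
R = R₁ + R₂ = 1.09 Ω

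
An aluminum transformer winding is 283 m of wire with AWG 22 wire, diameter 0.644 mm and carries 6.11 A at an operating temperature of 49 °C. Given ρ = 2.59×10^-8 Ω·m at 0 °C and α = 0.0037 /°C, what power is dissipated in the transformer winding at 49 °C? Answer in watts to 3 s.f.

992 W

A = π(0.644/2 mm)² = π(3.2200e-04 m)² = 3.257e-07 m²
R₍0₎ = ρL/A = (2.59×10^-8)(283)/(3.257e-07) = 22.5 Ω
R₍49₎ = R₍0₎(1 + αΔT) = 22.5 × (1 + 0.0037×49) = 26.58 Ω
P = I²R = (6.11)² × 26.58 = 992 W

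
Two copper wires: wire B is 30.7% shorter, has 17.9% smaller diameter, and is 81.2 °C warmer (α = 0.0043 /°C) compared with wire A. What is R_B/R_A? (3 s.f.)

1.39

R ∝ ρL/d² with ρ ∝ (1+αΔT), so R_B/R_A = (1 − 30.7/100) × (1 − 17.9/100)⁻² × (1 + 0.0043×81.2)
= 0.693 × 1.484 × 1.349 = 1.39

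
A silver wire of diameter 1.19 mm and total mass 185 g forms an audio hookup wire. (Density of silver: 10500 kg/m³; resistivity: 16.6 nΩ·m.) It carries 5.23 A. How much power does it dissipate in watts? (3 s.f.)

ρ = 16.6 nΩ·m = 1.66×10^-8 Ω·m
A = π(d/2)² = π(5.9500e-04 m)² = 1.1122e-06 m²
L = m/(density·A) = 0.185/(10500×1.1122e-06) = 15.84 m
R = ρL/A = (1.66×10^-8)(15.84)/(1.1122e-06) = 0.2364 Ω
P = I²R = (5.23)² × 0.2364 = 6.47 W

6.47 W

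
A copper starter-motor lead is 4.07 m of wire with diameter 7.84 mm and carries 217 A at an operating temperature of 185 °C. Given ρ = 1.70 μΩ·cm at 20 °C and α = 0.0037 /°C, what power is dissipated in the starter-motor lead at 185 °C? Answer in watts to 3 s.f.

109 W

ρ = 1.70 μΩ·cm = 1.70×10^-8 Ω·m
A = π(d/2)² = π(3.9200e-03 m)² = 4.827e-05 m²
R₍20₎ = ρL/A = (1.70×10^-8)(4.07)/(4.827e-05) = 0.001433 Ω
R₍185₎ = R₍20₎(1 + αΔT) = 0.001433 × (1 + 0.0037×165) = 0.002308 Ω
P = I²R = (217)² × 0.002308 = 109 W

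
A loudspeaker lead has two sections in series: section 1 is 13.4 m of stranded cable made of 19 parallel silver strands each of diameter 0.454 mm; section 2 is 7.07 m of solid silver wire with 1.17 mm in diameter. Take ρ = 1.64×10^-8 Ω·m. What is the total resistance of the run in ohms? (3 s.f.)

Section 1: A_strand = π(2.2700e-04)² = 1.619e-07 m²; R₁ = ρL/(N·A_s) = (1.64×10^-8)(13.4)/(19×1.619e-07) = 0.07145 Ω
Section 2: A = π(d/2)² = π(5.8500e-04 m)² = 1.075e-06 m²
R₂ = (1.64×10^-8)(7.07)/(1.075e-06) = 0.1078 Ω
R = R₁ + R₂ = 0.179 Ω

0.179 Ω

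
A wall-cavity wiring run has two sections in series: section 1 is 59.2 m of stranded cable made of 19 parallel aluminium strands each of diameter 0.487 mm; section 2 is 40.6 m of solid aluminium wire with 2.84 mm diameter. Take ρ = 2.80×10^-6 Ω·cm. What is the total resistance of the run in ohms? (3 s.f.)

ρ = 2.80×10^-6 Ω·cm = 2.80×10^-8 Ω·m
Section 1: A_strand = π(2.4350e-04)² = 1.863e-07 m²; R₁ = ρL/(N·A_s) = (2.80×10^-8)(59.2)/(19×1.863e-07) = 0.4684 Ω
Section 2: A = π(d/2)² = π(1.4200e-03 m)² = 6.335e-06 m²
R₂ = (2.80×10^-8)(40.6)/(6.335e-06) = 0.1795 Ω
R = R₁ + R₂ = 0.648 Ω

0.648 Ω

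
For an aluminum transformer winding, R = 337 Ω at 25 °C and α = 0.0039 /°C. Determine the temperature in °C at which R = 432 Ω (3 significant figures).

R = R₀(1 + α(T − T₀)) ⇒ T = T₀ + (R/R₀ − 1)/α
T = 25 + (432/337 − 1)/0.0039 = 25 + (0.2819)/0.0039 = 97.3 °C

97.3 °C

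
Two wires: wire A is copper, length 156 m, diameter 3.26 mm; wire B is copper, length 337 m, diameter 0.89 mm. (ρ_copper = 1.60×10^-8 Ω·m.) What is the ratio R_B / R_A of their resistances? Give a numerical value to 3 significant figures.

R ∝ ρL/d², so R_B/R_A = (L_B/L_A) × (d_A/d_B)²
= (337/156) × (3.26/0.89)² = 29.0

29.0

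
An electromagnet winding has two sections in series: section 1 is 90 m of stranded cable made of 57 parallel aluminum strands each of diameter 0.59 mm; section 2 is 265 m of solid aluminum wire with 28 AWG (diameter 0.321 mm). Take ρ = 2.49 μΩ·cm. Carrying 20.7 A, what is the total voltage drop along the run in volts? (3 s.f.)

1690 V

ρ = 2.49 μΩ·cm = 2.49×10^-8 Ω·m
Section 1: A_strand = π(2.9500e-04)² = 2.734e-07 m²; R₁ = ρL/(N·A_s) = (2.49×10^-8)(90)/(57×2.734e-07) = 0.1438 Ω
Section 2: A = π(0.321/2 mm)² = π(1.6050e-04 m)² = 8.093e-08 m²
R₂ = (2.49×10^-8)(265)/(8.093e-08) = 81.54 Ω
R = R₁ + R₂ = 81.68 Ω
V = IR = 20.7 × 81.68 = 1690 V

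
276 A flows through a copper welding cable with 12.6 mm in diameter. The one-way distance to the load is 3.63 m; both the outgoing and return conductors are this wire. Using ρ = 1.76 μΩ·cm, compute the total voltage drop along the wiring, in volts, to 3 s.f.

0.283 V

ρ = 1.76 μΩ·cm = 1.76×10^-8 Ω·m
A = π(d/2)² = π(6.3000e-03 m)² = 1.247e-04 m²
Total conductor length (both ways) L = 2 × 3.63 = 7.26 m
R = ρL/A = (1.76×10^-8)(7.26)/(1.247e-04) = 0.001025 Ω
V = IR = 276 × 0.001025 = 0.283 V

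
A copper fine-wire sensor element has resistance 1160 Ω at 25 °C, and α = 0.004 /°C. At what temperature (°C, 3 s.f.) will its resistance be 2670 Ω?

R = R₀(1 + α(T − T₀)) ⇒ T = T₀ + (R/R₀ − 1)/α
T = 25 + (2670/1160 − 1)/0.004 = 25 + (1.302)/0.004 = 350 °C

350 °C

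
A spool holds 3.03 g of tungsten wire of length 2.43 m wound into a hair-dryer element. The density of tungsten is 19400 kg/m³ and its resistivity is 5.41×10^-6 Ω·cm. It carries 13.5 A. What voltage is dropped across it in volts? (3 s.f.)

27.6 V

ρ = 5.41×10^-6 Ω·cm = 5.41×10^-8 Ω·m
A = m/(density·L) = 0.00303/(19400×2.43) = 6.4274e-08 m²
R = ρL/A = (5.41×10^-8)(2.43)/(6.4274e-08) = 2.045 Ω
V = IR = 13.5 × 2.045 = 27.6 V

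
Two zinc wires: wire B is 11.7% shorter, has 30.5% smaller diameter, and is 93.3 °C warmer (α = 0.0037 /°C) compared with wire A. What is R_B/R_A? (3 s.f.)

R ∝ ρL/d² with ρ ∝ (1+αΔT), so R_B/R_A = (1 − 11.7/100) × (1 − 30.5/100)⁻² × (1 + 0.0037×93.3)
= 0.883 × 2.07 × 1.345 = 2.46

2.46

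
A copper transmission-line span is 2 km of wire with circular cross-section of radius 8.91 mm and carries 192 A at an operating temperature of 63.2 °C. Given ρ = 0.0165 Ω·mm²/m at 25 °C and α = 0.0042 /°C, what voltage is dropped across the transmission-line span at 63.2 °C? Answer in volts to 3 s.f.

ρ = 0.0165 Ω·mm²/m = 1.65×10^-8 Ω·m
A = πr² = π(8.9100e-03 m)² = 2.494e-04 m²
R₍25₎ = ρL/A = (1.65×10^-8)(2000)/(2.494e-04) = 0.1323 Ω
R₍63.2₎ = R₍25₎(1 + αΔT) = 0.1323 × (1 + 0.0042×38.2) = 0.1535 Ω
V = IR = 192 × 0.1535 = 29.5 V

29.5 V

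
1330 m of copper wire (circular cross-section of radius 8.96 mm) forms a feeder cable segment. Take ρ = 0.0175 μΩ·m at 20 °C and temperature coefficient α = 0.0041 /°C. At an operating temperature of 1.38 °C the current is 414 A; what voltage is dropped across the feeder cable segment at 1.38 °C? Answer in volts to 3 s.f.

ρ = 0.0175 μΩ·m = 1.75×10^-8 Ω·m
A = πr² = π(8.9600e-03 m)² = 2.522e-04 m²
R₍20₎ = ρL/A = (1.75×10^-8)(1330)/(2.522e-04) = 0.09228 Ω
R₍1.38₎ = R₍20₎(1 + αΔT) = 0.09228 × (1 + 0.0041×-18.6) = 0.08524 Ω
V = IR = 414 × 0.08524 = 35.3 V

35.3 V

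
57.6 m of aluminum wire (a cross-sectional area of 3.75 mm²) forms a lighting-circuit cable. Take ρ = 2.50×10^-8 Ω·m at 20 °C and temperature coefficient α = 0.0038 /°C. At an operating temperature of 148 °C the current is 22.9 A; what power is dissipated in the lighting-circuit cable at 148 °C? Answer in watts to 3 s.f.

A = 3.75 mm² = 3.750e-06 m²
R₍20₎ = ρL/A = (2.50×10^-8)(57.6)/(3.750e-06) = 0.384 Ω
R₍148₎ = R₍20₎(1 + αΔT) = 0.384 × (1 + 0.0038×128) = 0.5708 Ω
P = I²R = (22.9)² × 0.5708 = 299 W

299 W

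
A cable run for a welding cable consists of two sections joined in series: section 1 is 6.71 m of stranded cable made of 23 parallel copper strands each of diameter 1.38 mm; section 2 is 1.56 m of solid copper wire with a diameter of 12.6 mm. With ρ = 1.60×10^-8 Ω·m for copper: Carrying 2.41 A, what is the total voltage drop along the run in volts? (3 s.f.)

0.00800 V

Section 1: A_strand = π(6.9000e-04)² = 1.496e-06 m²; R₁ = ρL/(N·A_s) = (1.60×10^-8)(6.71)/(23×1.496e-06) = 0.003121 Ω
Section 2: A = π(d/2)² = π(6.3000e-03 m)² = 1.247e-04 m²
R₂ = (1.60×10^-8)(1.56)/(1.247e-04) = 2.002×10^-4 Ω
R = R₁ + R₂ = 0.003321 Ω
V = IR = 2.41 × 0.003321 = 0.00800 V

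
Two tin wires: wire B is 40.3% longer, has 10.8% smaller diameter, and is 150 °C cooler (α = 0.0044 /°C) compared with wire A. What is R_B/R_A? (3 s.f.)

R ∝ ρL/d² with ρ ∝ (1+αΔT), so R_B/R_A = (1 + 40.3/100) × (1 − 10.8/100)⁻² × (1 − 0.0044×150)
= 1.403 × 1.257 × 0.34 = 0.600

0.600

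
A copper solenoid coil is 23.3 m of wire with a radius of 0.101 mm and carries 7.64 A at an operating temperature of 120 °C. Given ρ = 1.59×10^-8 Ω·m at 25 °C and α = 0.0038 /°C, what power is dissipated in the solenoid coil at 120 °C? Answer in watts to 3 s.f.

A = πr² = π(1.0100e-04 m)² = 3.205e-08 m²
R₍25₎ = ρL/A = (1.59×10^-8)(23.3)/(3.205e-08) = 11.56 Ω
R₍120₎ = R₍25₎(1 + αΔT) = 11.56 × (1 + 0.0038×95) = 15.73 Ω
P = I²R = (7.64)² × 15.73 = 918 W

918 W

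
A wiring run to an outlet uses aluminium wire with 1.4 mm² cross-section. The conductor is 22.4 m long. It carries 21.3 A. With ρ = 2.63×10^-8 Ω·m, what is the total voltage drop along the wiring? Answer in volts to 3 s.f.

8.96 V

A = 1.4 mm² = 1.400e-06 m²
R = ρL/A = (2.63×10^-8)(22.4)/(1.400e-06) = 0.4208 Ω
V = IR = 21.3 × 0.4208 = 8.96 V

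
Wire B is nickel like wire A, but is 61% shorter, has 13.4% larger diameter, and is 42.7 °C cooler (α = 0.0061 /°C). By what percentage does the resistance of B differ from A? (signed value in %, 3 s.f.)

R ∝ ρL/d² with ρ ∝ (1+αΔT), so R_B/R_A = (1 − 61/100) × (1 + 13.4/100)⁻² × (1 − 0.0061×42.7)
= 0.39 × 0.7776 × 0.7395 = 0.2243
(R_B − R_A)/R_A = 0.2243 − 1 = -77.6%

-77.6%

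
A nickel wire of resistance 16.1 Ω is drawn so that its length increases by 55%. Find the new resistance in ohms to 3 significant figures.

38.7 Ω

k = 1 + 55/100 = 1.55; volume constant ⇒ A' = A/k, so R' = k²R.
R' = 2.403 × 16.1 = 38.7 Ω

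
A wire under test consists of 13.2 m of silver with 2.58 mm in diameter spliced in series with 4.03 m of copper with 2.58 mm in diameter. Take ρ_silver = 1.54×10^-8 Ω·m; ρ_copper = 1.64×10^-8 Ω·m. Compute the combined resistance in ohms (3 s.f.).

0.0515 Ω

Segment 1: A = π(d/2)² = π(1.2900e-03 m)² = 5.228e-06 m²
R₁ = ρL/A = (1.54×10^-8)(13.2)/(5.228e-06) = 0.03888 Ω
R₂ = (1.64×10^-8)(4.03)/(5.228e-06) = 0.01264 Ω
R = R₁ + R₂ = 0.0515 Ω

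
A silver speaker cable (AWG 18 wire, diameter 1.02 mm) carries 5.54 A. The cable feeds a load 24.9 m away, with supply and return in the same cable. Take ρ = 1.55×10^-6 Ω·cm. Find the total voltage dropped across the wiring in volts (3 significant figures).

ρ = 1.55×10^-6 Ω·cm = 1.55×10^-8 Ω·m
A = π(1.02/2 mm)² = π(5.1000e-04 m)² = 8.171e-07 m²
Total conductor length (both ways) L = 2 × 24.9 = 49.8 m
R = ρL/A = (1.55×10^-8)(49.8)/(8.171e-07) = 0.9446 Ω
V = IR = 5.54 × 0.9446 = 5.23 V

5.23 V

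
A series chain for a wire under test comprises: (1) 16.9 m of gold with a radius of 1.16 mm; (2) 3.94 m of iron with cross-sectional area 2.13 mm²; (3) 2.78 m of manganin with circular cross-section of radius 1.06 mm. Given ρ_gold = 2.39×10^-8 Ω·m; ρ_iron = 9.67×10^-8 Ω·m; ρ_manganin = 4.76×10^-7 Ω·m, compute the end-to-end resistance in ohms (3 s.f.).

0.649 Ω

Seg 1: A = πr² = π(1.1600e-03 m)² = 4.227e-06 m²
R_1 = (2.39×10^-8)(16.9)/(4.227e-06) = 0.09555 Ω
Seg 2: A = 2.13 mm² = 2.130e-06 m²
R_2 = (9.67×10^-8)(3.94)/(2.130e-06) = 0.1789 Ω
Seg 3: A = πr² = π(1.0600e-03 m)² = 3.530e-06 m²
R_3 = (4.76×10^-7)(2.78)/(3.530e-06) = 0.3749 Ω
R_total = R_1 + R_2 + R_3 = 0.649 Ω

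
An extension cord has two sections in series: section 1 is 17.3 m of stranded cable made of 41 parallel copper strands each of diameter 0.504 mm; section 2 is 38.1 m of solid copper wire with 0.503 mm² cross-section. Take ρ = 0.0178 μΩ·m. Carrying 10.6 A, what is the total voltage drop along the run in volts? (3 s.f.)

14.7 V

ρ = 0.0178 μΩ·m = 1.78×10^-8 Ω·m
Section 1: A_strand = π(2.5200e-04)² = 1.995e-07 m²; R₁ = ρL/(N·A_s) = (1.78×10^-8)(17.3)/(41×1.995e-07) = 0.03765 Ω
Section 2: A = 0.503 mm² = 5.030e-07 m²
R₂ = (1.78×10^-8)(38.1)/(5.030e-07) = 1.348 Ω
R = R₁ + R₂ = 1.386 Ω
V = IR = 10.6 × 1.386 = 14.7 V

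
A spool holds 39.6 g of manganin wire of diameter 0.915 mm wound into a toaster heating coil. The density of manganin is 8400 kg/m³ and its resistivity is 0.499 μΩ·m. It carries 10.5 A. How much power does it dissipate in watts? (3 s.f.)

ρ = 0.499 μΩ·m = 4.99×10^-7 Ω·m
A = π(d/2)² = π(4.5750e-04 m)² = 6.5755e-07 m²
L = m/(density·A) = 0.0396/(8400×6.5755e-07) = 7.169 m
R = ρL/A = (4.99×10^-7)(7.169)/(6.5755e-07) = 5.441 Ω
P = I²R = (10.5)² × 5.441 = 600 W

600 W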